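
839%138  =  11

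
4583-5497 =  - 914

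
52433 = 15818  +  36615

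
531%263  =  5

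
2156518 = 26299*82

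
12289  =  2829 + 9460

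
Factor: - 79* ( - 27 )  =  3^3 * 79^1 = 2133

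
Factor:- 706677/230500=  - 2^( - 2)*3^1*5^( - 3 )*461^( - 1)*235559^1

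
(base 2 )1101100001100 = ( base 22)e6g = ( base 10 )6924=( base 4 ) 1230030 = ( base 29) 86M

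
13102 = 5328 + 7774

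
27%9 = 0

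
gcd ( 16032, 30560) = 32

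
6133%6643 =6133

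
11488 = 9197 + 2291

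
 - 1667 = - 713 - 954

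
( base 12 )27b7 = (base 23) 8g3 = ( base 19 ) ce5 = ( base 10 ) 4603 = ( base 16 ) 11fb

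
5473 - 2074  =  3399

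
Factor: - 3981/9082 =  - 2^( - 1)*3^1*19^( - 1)*239^( - 1 )*1327^1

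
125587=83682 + 41905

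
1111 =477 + 634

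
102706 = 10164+92542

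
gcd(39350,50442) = 2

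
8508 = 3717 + 4791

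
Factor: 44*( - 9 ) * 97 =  - 2^2* 3^2*11^1*97^1 =- 38412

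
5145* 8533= 43902285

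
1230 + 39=1269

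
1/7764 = 1/7764 = 0.00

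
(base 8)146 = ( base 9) 123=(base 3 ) 10210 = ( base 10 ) 102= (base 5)402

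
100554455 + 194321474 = 294875929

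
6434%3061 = 312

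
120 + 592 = 712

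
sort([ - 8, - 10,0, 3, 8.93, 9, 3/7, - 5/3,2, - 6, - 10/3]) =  [ - 10, - 8, - 6,-10/3, - 5/3, 0,3/7,2,3,8.93,  9 ]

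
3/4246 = 3/4246 = 0.00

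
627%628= 627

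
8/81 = 8/81 = 0.10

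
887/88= 10 + 7/88 = 10.08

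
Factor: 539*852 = 459228 = 2^2 *3^1 * 7^2 *11^1 * 71^1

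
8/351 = 8/351=0.02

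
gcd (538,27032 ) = 2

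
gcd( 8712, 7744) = 968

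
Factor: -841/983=-29^2 * 983^( - 1 )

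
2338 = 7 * 334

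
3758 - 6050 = -2292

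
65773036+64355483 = 130128519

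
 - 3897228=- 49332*79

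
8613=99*87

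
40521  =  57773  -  17252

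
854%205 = 34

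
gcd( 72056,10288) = 8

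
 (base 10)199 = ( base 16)C7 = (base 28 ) 73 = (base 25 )7O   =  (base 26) 7h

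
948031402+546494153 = 1494525555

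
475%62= 41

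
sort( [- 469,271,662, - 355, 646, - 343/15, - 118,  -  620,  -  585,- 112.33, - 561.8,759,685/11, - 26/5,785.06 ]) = [ - 620, - 585, - 561.8, - 469 , - 355, - 118, - 112.33, - 343/15, - 26/5,685/11,271,646,662, 759,785.06] 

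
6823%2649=1525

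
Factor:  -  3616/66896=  - 2/37 = -2^1*37^ ( - 1 ) 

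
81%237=81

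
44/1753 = 44/1753=0.03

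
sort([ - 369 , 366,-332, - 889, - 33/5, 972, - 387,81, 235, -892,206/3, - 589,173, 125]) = [ - 892, - 889, - 589,-387, - 369, - 332, - 33/5, 206/3, 81,125, 173 , 235, 366,972] 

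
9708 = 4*2427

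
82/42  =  41/21 =1.95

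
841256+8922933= 9764189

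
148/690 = 74/345 = 0.21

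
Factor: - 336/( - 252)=2^2*3^(-1 ) =4/3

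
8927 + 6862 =15789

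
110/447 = 110/447 = 0.25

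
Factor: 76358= 2^1*73^1*523^1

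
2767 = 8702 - 5935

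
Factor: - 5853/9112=  -  2^( - 3)*3^1*17^( - 1 )*67^( - 1 ) * 1951^1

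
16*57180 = 914880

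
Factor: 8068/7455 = 2^2*3^(  -  1 ) * 5^( - 1)*7^ (-1 )*71^( - 1)*2017^1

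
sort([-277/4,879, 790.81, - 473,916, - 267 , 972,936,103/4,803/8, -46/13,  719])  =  [-473,- 267, - 277/4 ,  -  46/13,  103/4, 803/8, 719 , 790.81, 879, 916,  936, 972 ] 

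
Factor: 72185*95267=6876848395  =  5^1*14437^1*95267^1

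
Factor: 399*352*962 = 2^6 * 3^1*7^1*11^1*13^1*19^1*37^1 = 135110976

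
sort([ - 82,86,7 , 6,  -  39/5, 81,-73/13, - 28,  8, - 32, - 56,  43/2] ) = [  -  82, - 56, - 32, - 28, - 39/5, - 73/13, 6, 7, 8,43/2, 81,86]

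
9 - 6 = 3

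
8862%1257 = 63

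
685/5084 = 685/5084 = 0.13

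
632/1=632 = 632.00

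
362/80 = 4+21/40 = 4.53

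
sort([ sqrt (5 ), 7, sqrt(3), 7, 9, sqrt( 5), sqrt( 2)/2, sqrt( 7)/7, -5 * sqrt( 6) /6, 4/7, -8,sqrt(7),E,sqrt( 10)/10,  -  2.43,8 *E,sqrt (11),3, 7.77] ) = [ - 8,-2.43, - 5*sqrt( 6 )/6,sqrt( 10)/10,sqrt(7)/7,4/7, sqrt( 2 )/2,sqrt( 3 ), sqrt( 5 ), sqrt(5), sqrt(7 ),E, 3 , sqrt( 11 ), 7, 7, 7.77, 9, 8 *E ]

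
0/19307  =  0 = 0.00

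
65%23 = 19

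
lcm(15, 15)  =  15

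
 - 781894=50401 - 832295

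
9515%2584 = 1763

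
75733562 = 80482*941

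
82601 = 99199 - 16598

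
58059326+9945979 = 68005305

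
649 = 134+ 515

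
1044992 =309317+735675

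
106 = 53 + 53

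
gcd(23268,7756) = 7756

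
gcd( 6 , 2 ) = 2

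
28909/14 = 2064 + 13/14 = 2064.93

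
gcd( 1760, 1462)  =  2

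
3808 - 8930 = -5122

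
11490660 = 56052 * 205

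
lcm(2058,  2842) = 59682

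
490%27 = 4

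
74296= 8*9287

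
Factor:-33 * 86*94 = - 2^2 * 3^1*11^1 * 43^1*47^1 = -  266772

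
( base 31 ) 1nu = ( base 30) 1QO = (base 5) 23304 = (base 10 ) 1704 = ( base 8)3250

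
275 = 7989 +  - 7714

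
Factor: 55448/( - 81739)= - 2^3*7^( - 1)*29^1*239^1*11677^( - 1)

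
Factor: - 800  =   - 2^5* 5^2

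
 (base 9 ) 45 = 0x29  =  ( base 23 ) 1i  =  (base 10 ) 41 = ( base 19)23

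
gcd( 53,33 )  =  1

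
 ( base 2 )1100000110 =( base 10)774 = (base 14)3d4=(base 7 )2154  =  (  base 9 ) 1050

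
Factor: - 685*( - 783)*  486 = 260668530= 2^1 * 3^8* 5^1*29^1*137^1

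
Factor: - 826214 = - 2^1*73^1*5659^1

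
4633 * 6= 27798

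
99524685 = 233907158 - 134382473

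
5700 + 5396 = 11096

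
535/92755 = 107/18551 = 0.01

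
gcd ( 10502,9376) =2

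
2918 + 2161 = 5079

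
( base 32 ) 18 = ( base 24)1g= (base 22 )1I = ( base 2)101000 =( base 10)40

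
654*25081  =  16402974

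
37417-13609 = 23808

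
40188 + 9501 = 49689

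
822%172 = 134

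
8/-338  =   - 4/169 = - 0.02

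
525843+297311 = 823154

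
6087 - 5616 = 471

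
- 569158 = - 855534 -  - 286376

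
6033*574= 3462942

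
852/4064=213/1016 = 0.21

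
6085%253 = 13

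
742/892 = 371/446 = 0.83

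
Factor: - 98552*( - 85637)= 2^3*29^1*97^1 * 127^1*2953^1 = 8439697624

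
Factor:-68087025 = - 3^2*5^2*302609^1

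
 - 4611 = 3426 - 8037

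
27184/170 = 159 +77/85 = 159.91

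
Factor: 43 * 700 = 2^2 * 5^2*7^1 * 43^1 = 30100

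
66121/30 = 2204 + 1/30 = 2204.03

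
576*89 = 51264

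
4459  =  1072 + 3387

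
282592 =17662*16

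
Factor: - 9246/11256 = - 23/28 = - 2^( - 2)*7^ ( - 1) * 23^1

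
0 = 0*289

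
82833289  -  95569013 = - 12735724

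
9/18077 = 9/18077 =0.00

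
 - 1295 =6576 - 7871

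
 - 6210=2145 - 8355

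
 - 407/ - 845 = 407/845 = 0.48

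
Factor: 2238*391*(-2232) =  - 2^4*3^3*17^1 * 23^1*31^1*373^1 = - 1953129456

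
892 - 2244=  - 1352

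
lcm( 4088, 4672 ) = 32704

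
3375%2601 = 774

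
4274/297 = 14 + 116/297 = 14.39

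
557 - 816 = -259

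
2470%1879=591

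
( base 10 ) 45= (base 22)21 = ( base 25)1K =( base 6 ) 113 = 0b101101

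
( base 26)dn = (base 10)361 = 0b101101001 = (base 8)551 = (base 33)AV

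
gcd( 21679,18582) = 3097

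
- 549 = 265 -814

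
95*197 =18715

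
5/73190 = 1/14638 = 0.00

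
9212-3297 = 5915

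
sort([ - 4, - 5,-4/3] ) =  [ -5, - 4, - 4/3] 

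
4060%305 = 95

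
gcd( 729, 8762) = 1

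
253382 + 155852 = 409234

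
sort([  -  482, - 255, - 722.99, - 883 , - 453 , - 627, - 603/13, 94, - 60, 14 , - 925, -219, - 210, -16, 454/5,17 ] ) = [-925 , - 883,- 722.99, - 627, - 482, - 453 , - 255,-219, - 210,-60, - 603/13, - 16,14, 17,454/5, 94 ]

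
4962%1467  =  561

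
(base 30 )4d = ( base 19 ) 70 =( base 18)77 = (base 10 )133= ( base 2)10000101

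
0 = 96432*0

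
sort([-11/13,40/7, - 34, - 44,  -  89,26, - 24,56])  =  [  -  89, - 44, - 34, - 24, -11/13,40/7,26,  56]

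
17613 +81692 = 99305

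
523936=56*9356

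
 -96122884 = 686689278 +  - 782812162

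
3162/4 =790 + 1/2 =790.50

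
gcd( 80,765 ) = 5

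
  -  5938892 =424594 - 6363486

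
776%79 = 65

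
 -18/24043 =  - 18/24043  =  - 0.00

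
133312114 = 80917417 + 52394697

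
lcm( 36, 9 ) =36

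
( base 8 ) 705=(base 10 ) 453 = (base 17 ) 19B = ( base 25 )I3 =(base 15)203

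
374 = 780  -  406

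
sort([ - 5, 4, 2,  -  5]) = [ - 5,  -  5, 2,  4] 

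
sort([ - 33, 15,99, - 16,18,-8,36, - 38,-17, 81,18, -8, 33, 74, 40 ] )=[ - 38, - 33, - 17, - 16, - 8, - 8, 15,18, 18, 33, 36,40 , 74, 81,99 ]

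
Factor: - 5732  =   - 2^2*1433^1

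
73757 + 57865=131622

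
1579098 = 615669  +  963429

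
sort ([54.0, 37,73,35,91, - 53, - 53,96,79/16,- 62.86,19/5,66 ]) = [  -  62.86, -53,  -  53, 19/5,79/16,35, 37,54.0,66,73, 91,96]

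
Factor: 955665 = 3^3*5^1*7079^1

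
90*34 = 3060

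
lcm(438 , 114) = 8322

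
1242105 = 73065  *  17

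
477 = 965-488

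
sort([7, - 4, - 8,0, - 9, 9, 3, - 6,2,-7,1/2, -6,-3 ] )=[ - 9,-8,-7, - 6, - 6,-4, - 3, 0,1/2,2,  3, 7,9 ] 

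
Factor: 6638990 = 2^1*5^1*163^1*4073^1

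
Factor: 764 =2^2*191^1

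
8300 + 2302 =10602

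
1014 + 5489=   6503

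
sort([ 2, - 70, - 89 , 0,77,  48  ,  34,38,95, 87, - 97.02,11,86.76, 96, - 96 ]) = [-97.02, - 96, -89, - 70,0,2,  11,34,38,  48, 77 , 86.76  ,  87, 95, 96 ] 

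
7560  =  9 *840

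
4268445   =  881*4845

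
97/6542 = 97/6542 = 0.01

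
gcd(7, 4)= 1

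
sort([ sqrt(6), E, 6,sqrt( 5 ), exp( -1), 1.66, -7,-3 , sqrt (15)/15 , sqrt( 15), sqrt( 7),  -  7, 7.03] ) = [-7, - 7,-3, sqrt( 15 ) /15,exp(-1 ),1.66,sqrt( 5), sqrt(6 )  ,  sqrt( 7 ),E,sqrt(15) , 6 , 7.03]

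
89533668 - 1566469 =87967199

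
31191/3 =10397= 10397.00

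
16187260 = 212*76355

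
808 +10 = 818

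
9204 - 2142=7062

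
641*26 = 16666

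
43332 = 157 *276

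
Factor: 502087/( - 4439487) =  - 3^( - 1)*13^ ( - 1 )*67^ ( - 1) * 1699^ ( - 1) * 502087^1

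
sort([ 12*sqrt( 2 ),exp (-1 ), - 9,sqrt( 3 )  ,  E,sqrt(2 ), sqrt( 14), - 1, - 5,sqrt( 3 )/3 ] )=[ - 9,-5, - 1,exp( - 1 ), sqrt(3 ) /3,sqrt( 2), sqrt( 3),E,sqrt(14),12 * sqrt( 2) ] 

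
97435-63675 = 33760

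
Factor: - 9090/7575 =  - 6/5  =  -2^1*3^1*5^( - 1)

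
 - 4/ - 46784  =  1/11696   =  0.00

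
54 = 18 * 3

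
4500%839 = 305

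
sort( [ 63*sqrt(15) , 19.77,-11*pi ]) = [ - 11*pi,19.77,63*sqrt( 15) ]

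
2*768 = 1536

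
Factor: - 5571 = -3^2*619^1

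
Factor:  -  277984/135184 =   -  2^1 *71^(- 1)*73^1 = -146/71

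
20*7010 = 140200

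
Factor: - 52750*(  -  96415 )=2^1*5^4*11^1*211^1*1753^1 = 5085891250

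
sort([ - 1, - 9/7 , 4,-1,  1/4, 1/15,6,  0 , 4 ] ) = [ - 9/7, - 1, - 1,0,1/15,1/4 , 4 , 4,6]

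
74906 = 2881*26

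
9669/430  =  9669/430 = 22.49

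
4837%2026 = 785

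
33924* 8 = 271392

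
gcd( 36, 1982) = 2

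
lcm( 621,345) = 3105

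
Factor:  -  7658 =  - 2^1*7^1 * 547^1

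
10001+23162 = 33163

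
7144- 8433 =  - 1289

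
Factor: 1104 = 2^4*3^1 * 23^1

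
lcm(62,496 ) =496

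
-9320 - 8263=- 17583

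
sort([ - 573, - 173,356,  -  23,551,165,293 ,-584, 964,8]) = [ - 584, - 573 ,-173, - 23, 8 , 165, 293,356,551, 964]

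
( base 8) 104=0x44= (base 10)68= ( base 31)26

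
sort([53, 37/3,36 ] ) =[37/3,36,53]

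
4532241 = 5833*777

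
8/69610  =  4/34805 = 0.00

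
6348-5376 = 972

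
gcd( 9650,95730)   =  10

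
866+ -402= 464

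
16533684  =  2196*7529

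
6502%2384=1734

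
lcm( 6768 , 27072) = 27072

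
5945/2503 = 5945/2503 = 2.38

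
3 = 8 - 5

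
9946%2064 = 1690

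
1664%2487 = 1664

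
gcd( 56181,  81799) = 1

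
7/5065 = 7/5065 =0.00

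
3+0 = 3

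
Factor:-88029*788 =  - 2^2 * 3^2*197^1*9781^1 = - 69366852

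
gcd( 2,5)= 1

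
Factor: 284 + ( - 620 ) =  - 2^4*3^1*7^1  =  - 336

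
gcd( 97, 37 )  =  1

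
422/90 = 211/45=4.69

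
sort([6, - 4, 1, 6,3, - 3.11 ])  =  [ -4,- 3.11, 1,3, 6, 6] 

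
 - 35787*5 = -178935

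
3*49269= 147807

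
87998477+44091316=132089793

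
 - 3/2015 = - 1 + 2012/2015 = - 0.00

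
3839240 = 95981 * 40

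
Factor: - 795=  - 3^1*5^1*53^1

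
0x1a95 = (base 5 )204210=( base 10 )6805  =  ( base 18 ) 1301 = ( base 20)h05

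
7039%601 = 428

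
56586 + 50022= 106608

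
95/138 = 95/138 = 0.69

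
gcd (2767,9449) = 1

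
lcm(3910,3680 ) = 62560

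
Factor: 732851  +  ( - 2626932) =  - 7^1*270583^1  =  - 1894081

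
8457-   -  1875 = 10332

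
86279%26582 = 6533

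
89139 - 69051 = 20088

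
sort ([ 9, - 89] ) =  [-89,9] 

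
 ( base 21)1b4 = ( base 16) 2a4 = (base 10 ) 676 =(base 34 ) ju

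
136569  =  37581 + 98988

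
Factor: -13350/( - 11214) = 3^( - 1)*5^2*7^(- 1) = 25/21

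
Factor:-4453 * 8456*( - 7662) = 288509300016 = 2^4*3^1*7^1* 61^1*73^1*151^1*1277^1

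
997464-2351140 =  - 1353676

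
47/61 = 47/61 = 0.77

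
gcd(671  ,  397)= 1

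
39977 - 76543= - 36566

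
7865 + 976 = 8841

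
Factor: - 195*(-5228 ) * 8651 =8819348460 = 2^2*3^1*5^1 * 13^1*41^1*211^1*1307^1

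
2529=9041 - 6512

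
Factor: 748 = 2^2*11^1 * 17^1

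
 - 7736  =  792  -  8528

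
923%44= 43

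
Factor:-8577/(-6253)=3^2*13^( - 2)* 37^( - 1) * 953^1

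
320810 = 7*45830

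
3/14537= 3/14537 = 0.00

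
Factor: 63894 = 2^1*3^1*23^1 *463^1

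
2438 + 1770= 4208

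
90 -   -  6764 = 6854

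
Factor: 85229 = 85229^1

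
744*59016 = 43907904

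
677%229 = 219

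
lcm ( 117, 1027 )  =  9243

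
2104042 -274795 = 1829247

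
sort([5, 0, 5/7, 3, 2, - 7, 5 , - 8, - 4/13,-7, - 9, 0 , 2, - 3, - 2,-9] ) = [ - 9 ,  -  9 , -8,- 7, - 7, - 3, -2, - 4/13, 0,0, 5/7, 2, 2 , 3, 5, 5]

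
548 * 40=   21920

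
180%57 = 9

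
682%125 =57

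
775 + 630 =1405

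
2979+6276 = 9255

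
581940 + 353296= 935236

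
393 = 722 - 329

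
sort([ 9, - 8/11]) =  [ - 8/11, 9]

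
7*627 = 4389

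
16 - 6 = 10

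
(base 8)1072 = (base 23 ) 11i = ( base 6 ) 2350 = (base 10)570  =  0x23a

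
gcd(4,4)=4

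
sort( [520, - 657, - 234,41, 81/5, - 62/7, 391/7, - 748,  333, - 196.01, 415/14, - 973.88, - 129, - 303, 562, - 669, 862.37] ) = [  -  973.88, - 748, - 669, - 657, - 303, - 234 , -196.01, - 129 , - 62/7, 81/5,415/14,41,391/7, 333, 520, 562, 862.37]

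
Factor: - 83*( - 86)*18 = 128484  =  2^2*3^2*43^1*83^1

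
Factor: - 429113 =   -  29^1*14797^1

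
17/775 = 17/775=0.02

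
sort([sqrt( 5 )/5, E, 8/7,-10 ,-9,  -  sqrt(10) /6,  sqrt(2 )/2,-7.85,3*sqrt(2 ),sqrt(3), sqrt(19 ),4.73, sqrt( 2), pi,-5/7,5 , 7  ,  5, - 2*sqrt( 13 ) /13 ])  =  [ - 10,  -  9,-7.85,-5/7, - 2 * sqrt( 13) /13 , - sqrt( 10) /6,sqrt(5) /5,sqrt(2 ) /2, 8/7,sqrt( 2 ), sqrt(3), E, pi,3*sqrt( 2 ) , sqrt( 19) , 4.73,5, 5,  7 ]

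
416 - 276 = 140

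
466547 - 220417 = 246130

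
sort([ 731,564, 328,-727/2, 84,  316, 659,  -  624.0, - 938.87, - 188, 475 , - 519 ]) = [ - 938.87, - 624.0, - 519, - 727/2,  -  188, 84, 316, 328, 475,564, 659, 731]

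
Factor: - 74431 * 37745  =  -5^1*7^4*31^1*7549^1 = - 2809398095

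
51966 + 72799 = 124765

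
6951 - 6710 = 241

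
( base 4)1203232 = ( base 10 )6382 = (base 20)fj2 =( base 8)14356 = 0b1100011101110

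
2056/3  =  685+1/3 = 685.33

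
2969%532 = 309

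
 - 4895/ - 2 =4895/2 = 2447.50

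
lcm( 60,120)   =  120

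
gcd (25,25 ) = 25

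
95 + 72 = 167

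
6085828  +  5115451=11201279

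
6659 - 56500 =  - 49841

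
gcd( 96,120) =24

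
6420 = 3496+2924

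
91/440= 91/440 = 0.21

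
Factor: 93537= 3^2*19^1*547^1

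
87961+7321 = 95282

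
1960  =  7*280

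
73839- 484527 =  - 410688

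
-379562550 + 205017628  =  -174544922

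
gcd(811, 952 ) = 1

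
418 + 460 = 878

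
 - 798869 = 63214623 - 64013492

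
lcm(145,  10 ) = 290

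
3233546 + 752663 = 3986209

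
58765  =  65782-7017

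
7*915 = 6405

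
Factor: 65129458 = 2^1*3361^1 *9689^1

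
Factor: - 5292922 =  - 2^1*337^1*7853^1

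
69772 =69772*1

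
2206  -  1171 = 1035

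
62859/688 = 91 + 251/688 = 91.36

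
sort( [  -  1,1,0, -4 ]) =[ - 4,- 1,  0,1 ] 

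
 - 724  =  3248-3972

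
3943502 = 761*5182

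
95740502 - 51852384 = 43888118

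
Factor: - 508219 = -479^1*1061^1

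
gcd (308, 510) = 2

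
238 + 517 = 755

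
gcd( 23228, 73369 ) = 1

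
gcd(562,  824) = 2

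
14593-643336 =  - 628743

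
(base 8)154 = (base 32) 3C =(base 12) 90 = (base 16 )6C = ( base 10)108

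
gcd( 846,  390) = 6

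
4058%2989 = 1069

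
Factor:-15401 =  - 15401^1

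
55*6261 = 344355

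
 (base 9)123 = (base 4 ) 1212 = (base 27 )3l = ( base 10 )102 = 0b1100110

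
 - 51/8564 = - 1 + 8513/8564=- 0.01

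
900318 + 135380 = 1035698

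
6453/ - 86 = -76 + 83/86= - 75.03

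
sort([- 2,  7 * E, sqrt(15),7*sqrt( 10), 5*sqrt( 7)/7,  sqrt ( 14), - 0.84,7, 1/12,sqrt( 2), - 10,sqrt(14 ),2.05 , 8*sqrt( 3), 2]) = [- 10,  -  2,-0.84,1/12,sqrt(2 ), 5*sqrt(7)/7, 2 , 2.05,sqrt( 14) , sqrt( 14 ) , sqrt( 15 ),7,8*  sqrt (3), 7*E,  7*sqrt (10)] 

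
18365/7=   18365/7= 2623.57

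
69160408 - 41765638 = 27394770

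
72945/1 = 72945 = 72945.00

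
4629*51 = 236079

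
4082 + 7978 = 12060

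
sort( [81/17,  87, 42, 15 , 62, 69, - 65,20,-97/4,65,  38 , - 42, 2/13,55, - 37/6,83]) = [ - 65,-42,-97/4, - 37/6,2/13,81/17,15,20,38,42 , 55, 62,65, 69,83,87]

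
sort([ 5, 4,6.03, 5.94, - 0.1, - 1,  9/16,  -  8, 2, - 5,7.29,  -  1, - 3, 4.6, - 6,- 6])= [ - 8, - 6, - 6, - 5,  -  3,  -  1,- 1,  -  0.1, 9/16,2, 4, 4.6,5,5.94 , 6.03, 7.29]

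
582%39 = 36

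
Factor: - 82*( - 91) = 2^1*7^1 * 13^1 * 41^1 = 7462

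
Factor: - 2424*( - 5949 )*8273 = 2^3*3^3*101^1*661^1*8273^1 = 119299770648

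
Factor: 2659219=41^1  *  79^1*821^1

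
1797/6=299 + 1/2 = 299.50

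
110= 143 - 33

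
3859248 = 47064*82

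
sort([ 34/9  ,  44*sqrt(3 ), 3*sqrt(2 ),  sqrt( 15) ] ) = [ 34/9,sqrt( 15), 3*sqrt( 2 ),44*sqrt(3)]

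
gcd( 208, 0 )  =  208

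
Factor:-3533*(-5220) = 2^2*3^2*5^1 * 29^1*3533^1 = 18442260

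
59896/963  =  59896/963 = 62.20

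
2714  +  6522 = 9236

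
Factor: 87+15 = 2^1*3^1*17^1 = 102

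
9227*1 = 9227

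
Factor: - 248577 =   -  3^1*7^2 *19^1*89^1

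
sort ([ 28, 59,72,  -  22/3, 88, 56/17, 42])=[ - 22/3, 56/17, 28,42, 59, 72, 88]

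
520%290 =230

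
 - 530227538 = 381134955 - 911362493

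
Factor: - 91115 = -5^1*18223^1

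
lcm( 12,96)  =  96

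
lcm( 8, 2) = 8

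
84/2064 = 7/172 =0.04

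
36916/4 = 9229 = 9229.00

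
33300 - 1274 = 32026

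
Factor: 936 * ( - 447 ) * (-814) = 340571088 = 2^4*3^3*11^1*13^1*  37^1*149^1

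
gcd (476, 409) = 1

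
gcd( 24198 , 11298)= 6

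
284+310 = 594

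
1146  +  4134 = 5280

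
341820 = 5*68364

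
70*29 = 2030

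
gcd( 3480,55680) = 3480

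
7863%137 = 54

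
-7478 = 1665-9143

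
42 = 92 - 50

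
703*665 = 467495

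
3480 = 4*870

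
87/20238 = 29/6746= 0.00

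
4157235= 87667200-83509965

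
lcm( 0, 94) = 0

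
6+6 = 12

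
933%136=117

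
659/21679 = 659/21679=0.03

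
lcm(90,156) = 2340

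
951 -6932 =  - 5981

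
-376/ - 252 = 1 + 31/63 = 1.49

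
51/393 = 17/131 =0.13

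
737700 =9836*75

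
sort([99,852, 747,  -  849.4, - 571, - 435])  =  [  -  849.4, - 571,  -  435 , 99, 747,852 ]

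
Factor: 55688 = 2^3*6961^1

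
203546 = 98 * 2077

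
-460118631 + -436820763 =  - 896939394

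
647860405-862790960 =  - 214930555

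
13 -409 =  - 396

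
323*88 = 28424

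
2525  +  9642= 12167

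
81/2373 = 27/791 = 0.03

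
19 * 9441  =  179379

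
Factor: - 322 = - 2^1*7^1 * 23^1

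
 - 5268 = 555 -5823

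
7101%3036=1029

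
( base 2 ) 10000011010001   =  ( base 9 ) 12464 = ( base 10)8401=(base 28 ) ak1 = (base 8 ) 20321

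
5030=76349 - 71319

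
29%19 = 10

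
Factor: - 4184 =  - 2^3*523^1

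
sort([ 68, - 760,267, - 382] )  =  [ - 760, - 382, 68 , 267]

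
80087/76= 80087/76 = 1053.78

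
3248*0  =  0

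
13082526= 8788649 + 4293877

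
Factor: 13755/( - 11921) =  - 3^1*5^1*13^( - 1 )=-15/13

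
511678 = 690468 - 178790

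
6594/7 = 942 = 942.00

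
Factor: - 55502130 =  - 2^1 * 3^1 * 5^1*53^1*67^1 * 521^1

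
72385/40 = 1809  +  5/8= 1809.62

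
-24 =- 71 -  - 47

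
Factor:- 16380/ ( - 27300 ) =3/5 = 3^1 * 5^ ( - 1)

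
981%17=12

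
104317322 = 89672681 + 14644641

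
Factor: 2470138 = 2^1*11^1*112279^1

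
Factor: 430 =2^1*5^1*43^1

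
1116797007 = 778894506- - 337902501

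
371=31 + 340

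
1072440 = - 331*( - 3240)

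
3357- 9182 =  - 5825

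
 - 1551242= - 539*2878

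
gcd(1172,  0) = 1172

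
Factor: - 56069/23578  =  - 2^( - 1)*13^1*19^1 * 227^1*11789^( - 1)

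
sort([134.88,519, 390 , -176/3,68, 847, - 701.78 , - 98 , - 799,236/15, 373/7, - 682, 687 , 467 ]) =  [-799, - 701.78  , -682, - 98,-176/3 , 236/15,373/7,68,134.88  ,  390, 467, 519, 687,  847]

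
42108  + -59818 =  -17710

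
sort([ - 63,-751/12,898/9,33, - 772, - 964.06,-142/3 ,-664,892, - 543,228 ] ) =[- 964.06,-772,-664,-543, - 63, - 751/12, - 142/3,33,  898/9,228,892 ] 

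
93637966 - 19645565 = 73992401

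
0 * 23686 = 0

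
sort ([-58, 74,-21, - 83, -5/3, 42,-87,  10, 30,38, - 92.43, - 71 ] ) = [-92.43,  -  87, - 83,-71,- 58,  -  21 , - 5/3,  10,30 , 38 , 42, 74]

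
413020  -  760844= -347824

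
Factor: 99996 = 2^2*3^1*  13^1*641^1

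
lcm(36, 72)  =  72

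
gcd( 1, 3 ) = 1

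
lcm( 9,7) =63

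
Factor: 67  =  67^1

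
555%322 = 233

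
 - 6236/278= - 3118/139  =  - 22.43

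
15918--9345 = 25263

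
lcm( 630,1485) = 20790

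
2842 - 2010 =832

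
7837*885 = 6935745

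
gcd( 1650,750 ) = 150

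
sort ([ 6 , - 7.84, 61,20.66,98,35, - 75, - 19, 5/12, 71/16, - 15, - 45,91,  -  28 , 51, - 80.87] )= [-80.87, - 75  ,-45 ,-28, - 19, - 15, - 7.84,5/12 , 71/16,  6, 20.66, 35, 51, 61 , 91,98] 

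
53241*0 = 0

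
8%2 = 0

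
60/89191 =60/89191 = 0.00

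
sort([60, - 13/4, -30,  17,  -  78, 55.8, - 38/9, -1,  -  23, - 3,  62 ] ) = [ - 78,  -  30,  -  23, - 38/9, - 13/4,  -  3,-1,17, 55.8,60,62]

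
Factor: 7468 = 2^2 * 1867^1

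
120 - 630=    - 510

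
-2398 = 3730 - 6128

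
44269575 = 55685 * 795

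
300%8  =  4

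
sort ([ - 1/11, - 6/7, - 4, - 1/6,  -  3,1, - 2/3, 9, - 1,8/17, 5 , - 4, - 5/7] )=[-4, - 4,-3,  -  1, - 6/7,- 5/7, - 2/3, - 1/6, - 1/11, 8/17,1, 5,  9 ]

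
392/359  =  392/359 = 1.09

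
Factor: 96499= 13^2*571^1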